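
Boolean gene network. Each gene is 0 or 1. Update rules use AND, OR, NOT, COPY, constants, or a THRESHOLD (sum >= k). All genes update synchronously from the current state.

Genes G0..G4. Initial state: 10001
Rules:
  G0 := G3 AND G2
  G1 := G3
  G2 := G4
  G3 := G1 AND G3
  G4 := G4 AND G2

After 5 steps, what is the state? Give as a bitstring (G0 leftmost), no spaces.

Step 1: G0=G3&G2=0&0=0 G1=G3=0 G2=G4=1 G3=G1&G3=0&0=0 G4=G4&G2=1&0=0 -> 00100
Step 2: G0=G3&G2=0&1=0 G1=G3=0 G2=G4=0 G3=G1&G3=0&0=0 G4=G4&G2=0&1=0 -> 00000
Step 3: G0=G3&G2=0&0=0 G1=G3=0 G2=G4=0 G3=G1&G3=0&0=0 G4=G4&G2=0&0=0 -> 00000
Step 4: G0=G3&G2=0&0=0 G1=G3=0 G2=G4=0 G3=G1&G3=0&0=0 G4=G4&G2=0&0=0 -> 00000
Step 5: G0=G3&G2=0&0=0 G1=G3=0 G2=G4=0 G3=G1&G3=0&0=0 G4=G4&G2=0&0=0 -> 00000

00000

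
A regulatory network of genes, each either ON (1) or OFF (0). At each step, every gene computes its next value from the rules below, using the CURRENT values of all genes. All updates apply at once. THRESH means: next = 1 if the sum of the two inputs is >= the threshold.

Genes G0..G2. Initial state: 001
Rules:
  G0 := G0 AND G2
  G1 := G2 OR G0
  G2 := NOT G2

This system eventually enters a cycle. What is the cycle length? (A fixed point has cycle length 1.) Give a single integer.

Answer: 2

Derivation:
Step 0: 001
Step 1: G0=G0&G2=0&1=0 G1=G2|G0=1|0=1 G2=NOT G2=NOT 1=0 -> 010
Step 2: G0=G0&G2=0&0=0 G1=G2|G0=0|0=0 G2=NOT G2=NOT 0=1 -> 001
State from step 2 equals state from step 0 -> cycle length 2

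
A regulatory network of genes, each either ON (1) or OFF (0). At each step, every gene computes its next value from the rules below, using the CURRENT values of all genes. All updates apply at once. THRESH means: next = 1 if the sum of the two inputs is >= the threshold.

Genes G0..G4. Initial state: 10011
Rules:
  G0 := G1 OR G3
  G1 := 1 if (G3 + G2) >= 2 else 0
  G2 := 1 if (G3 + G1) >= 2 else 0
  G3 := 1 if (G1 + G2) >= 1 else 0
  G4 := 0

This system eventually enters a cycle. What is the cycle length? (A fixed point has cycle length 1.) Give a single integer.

Answer: 1

Derivation:
Step 0: 10011
Step 1: G0=G1|G3=0|1=1 G1=(1+0>=2)=0 G2=(1+0>=2)=0 G3=(0+0>=1)=0 G4=0(const) -> 10000
Step 2: G0=G1|G3=0|0=0 G1=(0+0>=2)=0 G2=(0+0>=2)=0 G3=(0+0>=1)=0 G4=0(const) -> 00000
Step 3: G0=G1|G3=0|0=0 G1=(0+0>=2)=0 G2=(0+0>=2)=0 G3=(0+0>=1)=0 G4=0(const) -> 00000
State from step 3 equals state from step 2 -> cycle length 1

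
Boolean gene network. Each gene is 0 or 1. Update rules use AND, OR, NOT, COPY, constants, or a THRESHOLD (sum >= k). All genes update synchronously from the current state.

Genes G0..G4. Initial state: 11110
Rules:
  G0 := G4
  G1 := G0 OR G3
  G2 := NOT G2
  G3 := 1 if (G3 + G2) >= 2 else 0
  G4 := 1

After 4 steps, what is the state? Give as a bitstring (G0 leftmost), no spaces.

Step 1: G0=G4=0 G1=G0|G3=1|1=1 G2=NOT G2=NOT 1=0 G3=(1+1>=2)=1 G4=1(const) -> 01011
Step 2: G0=G4=1 G1=G0|G3=0|1=1 G2=NOT G2=NOT 0=1 G3=(1+0>=2)=0 G4=1(const) -> 11101
Step 3: G0=G4=1 G1=G0|G3=1|0=1 G2=NOT G2=NOT 1=0 G3=(0+1>=2)=0 G4=1(const) -> 11001
Step 4: G0=G4=1 G1=G0|G3=1|0=1 G2=NOT G2=NOT 0=1 G3=(0+0>=2)=0 G4=1(const) -> 11101

11101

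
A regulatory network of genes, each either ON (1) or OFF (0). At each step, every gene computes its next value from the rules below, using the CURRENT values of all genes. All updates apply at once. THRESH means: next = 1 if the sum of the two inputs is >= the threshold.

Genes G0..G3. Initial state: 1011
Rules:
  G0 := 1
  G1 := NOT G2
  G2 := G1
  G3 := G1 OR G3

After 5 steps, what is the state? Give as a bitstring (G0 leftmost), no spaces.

Step 1: G0=1(const) G1=NOT G2=NOT 1=0 G2=G1=0 G3=G1|G3=0|1=1 -> 1001
Step 2: G0=1(const) G1=NOT G2=NOT 0=1 G2=G1=0 G3=G1|G3=0|1=1 -> 1101
Step 3: G0=1(const) G1=NOT G2=NOT 0=1 G2=G1=1 G3=G1|G3=1|1=1 -> 1111
Step 4: G0=1(const) G1=NOT G2=NOT 1=0 G2=G1=1 G3=G1|G3=1|1=1 -> 1011
Step 5: G0=1(const) G1=NOT G2=NOT 1=0 G2=G1=0 G3=G1|G3=0|1=1 -> 1001

1001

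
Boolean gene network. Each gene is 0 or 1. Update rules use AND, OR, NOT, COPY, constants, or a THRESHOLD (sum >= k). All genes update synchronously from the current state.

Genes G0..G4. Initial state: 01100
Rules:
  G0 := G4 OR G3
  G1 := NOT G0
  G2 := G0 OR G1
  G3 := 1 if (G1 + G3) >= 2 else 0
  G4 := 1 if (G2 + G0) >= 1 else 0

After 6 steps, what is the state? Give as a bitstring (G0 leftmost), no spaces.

Step 1: G0=G4|G3=0|0=0 G1=NOT G0=NOT 0=1 G2=G0|G1=0|1=1 G3=(1+0>=2)=0 G4=(1+0>=1)=1 -> 01101
Step 2: G0=G4|G3=1|0=1 G1=NOT G0=NOT 0=1 G2=G0|G1=0|1=1 G3=(1+0>=2)=0 G4=(1+0>=1)=1 -> 11101
Step 3: G0=G4|G3=1|0=1 G1=NOT G0=NOT 1=0 G2=G0|G1=1|1=1 G3=(1+0>=2)=0 G4=(1+1>=1)=1 -> 10101
Step 4: G0=G4|G3=1|0=1 G1=NOT G0=NOT 1=0 G2=G0|G1=1|0=1 G3=(0+0>=2)=0 G4=(1+1>=1)=1 -> 10101
Step 5: G0=G4|G3=1|0=1 G1=NOT G0=NOT 1=0 G2=G0|G1=1|0=1 G3=(0+0>=2)=0 G4=(1+1>=1)=1 -> 10101
Step 6: G0=G4|G3=1|0=1 G1=NOT G0=NOT 1=0 G2=G0|G1=1|0=1 G3=(0+0>=2)=0 G4=(1+1>=1)=1 -> 10101

10101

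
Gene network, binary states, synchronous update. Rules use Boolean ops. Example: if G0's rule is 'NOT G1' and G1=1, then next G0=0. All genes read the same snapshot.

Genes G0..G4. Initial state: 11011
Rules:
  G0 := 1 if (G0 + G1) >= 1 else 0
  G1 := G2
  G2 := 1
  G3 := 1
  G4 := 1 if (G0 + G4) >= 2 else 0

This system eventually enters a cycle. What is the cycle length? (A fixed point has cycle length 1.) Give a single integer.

Answer: 1

Derivation:
Step 0: 11011
Step 1: G0=(1+1>=1)=1 G1=G2=0 G2=1(const) G3=1(const) G4=(1+1>=2)=1 -> 10111
Step 2: G0=(1+0>=1)=1 G1=G2=1 G2=1(const) G3=1(const) G4=(1+1>=2)=1 -> 11111
Step 3: G0=(1+1>=1)=1 G1=G2=1 G2=1(const) G3=1(const) G4=(1+1>=2)=1 -> 11111
State from step 3 equals state from step 2 -> cycle length 1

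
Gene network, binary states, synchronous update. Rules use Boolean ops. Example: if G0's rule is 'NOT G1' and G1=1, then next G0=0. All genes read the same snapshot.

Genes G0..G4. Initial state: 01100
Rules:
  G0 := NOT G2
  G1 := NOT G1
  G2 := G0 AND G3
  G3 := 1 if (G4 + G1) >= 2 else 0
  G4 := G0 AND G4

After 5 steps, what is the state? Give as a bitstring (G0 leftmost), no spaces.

Step 1: G0=NOT G2=NOT 1=0 G1=NOT G1=NOT 1=0 G2=G0&G3=0&0=0 G3=(0+1>=2)=0 G4=G0&G4=0&0=0 -> 00000
Step 2: G0=NOT G2=NOT 0=1 G1=NOT G1=NOT 0=1 G2=G0&G3=0&0=0 G3=(0+0>=2)=0 G4=G0&G4=0&0=0 -> 11000
Step 3: G0=NOT G2=NOT 0=1 G1=NOT G1=NOT 1=0 G2=G0&G3=1&0=0 G3=(0+1>=2)=0 G4=G0&G4=1&0=0 -> 10000
Step 4: G0=NOT G2=NOT 0=1 G1=NOT G1=NOT 0=1 G2=G0&G3=1&0=0 G3=(0+0>=2)=0 G4=G0&G4=1&0=0 -> 11000
Step 5: G0=NOT G2=NOT 0=1 G1=NOT G1=NOT 1=0 G2=G0&G3=1&0=0 G3=(0+1>=2)=0 G4=G0&G4=1&0=0 -> 10000

10000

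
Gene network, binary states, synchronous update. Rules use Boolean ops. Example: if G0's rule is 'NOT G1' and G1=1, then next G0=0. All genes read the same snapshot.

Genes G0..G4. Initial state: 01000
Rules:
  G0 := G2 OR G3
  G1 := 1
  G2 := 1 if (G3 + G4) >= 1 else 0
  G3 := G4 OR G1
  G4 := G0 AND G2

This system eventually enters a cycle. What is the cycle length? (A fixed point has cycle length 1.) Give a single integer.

Step 0: 01000
Step 1: G0=G2|G3=0|0=0 G1=1(const) G2=(0+0>=1)=0 G3=G4|G1=0|1=1 G4=G0&G2=0&0=0 -> 01010
Step 2: G0=G2|G3=0|1=1 G1=1(const) G2=(1+0>=1)=1 G3=G4|G1=0|1=1 G4=G0&G2=0&0=0 -> 11110
Step 3: G0=G2|G3=1|1=1 G1=1(const) G2=(1+0>=1)=1 G3=G4|G1=0|1=1 G4=G0&G2=1&1=1 -> 11111
Step 4: G0=G2|G3=1|1=1 G1=1(const) G2=(1+1>=1)=1 G3=G4|G1=1|1=1 G4=G0&G2=1&1=1 -> 11111
State from step 4 equals state from step 3 -> cycle length 1

Answer: 1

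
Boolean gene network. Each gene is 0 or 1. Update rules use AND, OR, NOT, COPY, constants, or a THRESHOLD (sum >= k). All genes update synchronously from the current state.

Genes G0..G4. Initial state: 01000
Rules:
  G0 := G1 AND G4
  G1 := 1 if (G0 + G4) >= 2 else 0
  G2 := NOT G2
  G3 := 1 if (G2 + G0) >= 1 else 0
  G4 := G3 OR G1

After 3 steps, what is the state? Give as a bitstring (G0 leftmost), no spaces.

Step 1: G0=G1&G4=1&0=0 G1=(0+0>=2)=0 G2=NOT G2=NOT 0=1 G3=(0+0>=1)=0 G4=G3|G1=0|1=1 -> 00101
Step 2: G0=G1&G4=0&1=0 G1=(0+1>=2)=0 G2=NOT G2=NOT 1=0 G3=(1+0>=1)=1 G4=G3|G1=0|0=0 -> 00010
Step 3: G0=G1&G4=0&0=0 G1=(0+0>=2)=0 G2=NOT G2=NOT 0=1 G3=(0+0>=1)=0 G4=G3|G1=1|0=1 -> 00101

00101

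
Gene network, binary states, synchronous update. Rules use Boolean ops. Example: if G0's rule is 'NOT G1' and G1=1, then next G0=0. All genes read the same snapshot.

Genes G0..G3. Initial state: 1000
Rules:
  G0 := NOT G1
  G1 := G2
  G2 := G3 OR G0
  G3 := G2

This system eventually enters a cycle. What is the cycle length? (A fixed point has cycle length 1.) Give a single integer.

Answer: 1

Derivation:
Step 0: 1000
Step 1: G0=NOT G1=NOT 0=1 G1=G2=0 G2=G3|G0=0|1=1 G3=G2=0 -> 1010
Step 2: G0=NOT G1=NOT 0=1 G1=G2=1 G2=G3|G0=0|1=1 G3=G2=1 -> 1111
Step 3: G0=NOT G1=NOT 1=0 G1=G2=1 G2=G3|G0=1|1=1 G3=G2=1 -> 0111
Step 4: G0=NOT G1=NOT 1=0 G1=G2=1 G2=G3|G0=1|0=1 G3=G2=1 -> 0111
State from step 4 equals state from step 3 -> cycle length 1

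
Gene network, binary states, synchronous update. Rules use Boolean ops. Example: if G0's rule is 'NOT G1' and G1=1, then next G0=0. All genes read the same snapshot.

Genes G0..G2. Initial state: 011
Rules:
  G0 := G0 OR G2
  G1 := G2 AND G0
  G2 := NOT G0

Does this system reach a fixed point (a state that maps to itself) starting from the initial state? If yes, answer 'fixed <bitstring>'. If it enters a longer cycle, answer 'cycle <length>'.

Step 0: 011
Step 1: G0=G0|G2=0|1=1 G1=G2&G0=1&0=0 G2=NOT G0=NOT 0=1 -> 101
Step 2: G0=G0|G2=1|1=1 G1=G2&G0=1&1=1 G2=NOT G0=NOT 1=0 -> 110
Step 3: G0=G0|G2=1|0=1 G1=G2&G0=0&1=0 G2=NOT G0=NOT 1=0 -> 100
Step 4: G0=G0|G2=1|0=1 G1=G2&G0=0&1=0 G2=NOT G0=NOT 1=0 -> 100
Fixed point reached at step 3: 100

Answer: fixed 100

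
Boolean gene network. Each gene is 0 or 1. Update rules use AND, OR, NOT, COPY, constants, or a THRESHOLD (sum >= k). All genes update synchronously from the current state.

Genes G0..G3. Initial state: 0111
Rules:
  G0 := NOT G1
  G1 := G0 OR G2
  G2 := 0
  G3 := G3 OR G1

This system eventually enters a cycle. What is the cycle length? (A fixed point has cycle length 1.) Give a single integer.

Step 0: 0111
Step 1: G0=NOT G1=NOT 1=0 G1=G0|G2=0|1=1 G2=0(const) G3=G3|G1=1|1=1 -> 0101
Step 2: G0=NOT G1=NOT 1=0 G1=G0|G2=0|0=0 G2=0(const) G3=G3|G1=1|1=1 -> 0001
Step 3: G0=NOT G1=NOT 0=1 G1=G0|G2=0|0=0 G2=0(const) G3=G3|G1=1|0=1 -> 1001
Step 4: G0=NOT G1=NOT 0=1 G1=G0|G2=1|0=1 G2=0(const) G3=G3|G1=1|0=1 -> 1101
Step 5: G0=NOT G1=NOT 1=0 G1=G0|G2=1|0=1 G2=0(const) G3=G3|G1=1|1=1 -> 0101
State from step 5 equals state from step 1 -> cycle length 4

Answer: 4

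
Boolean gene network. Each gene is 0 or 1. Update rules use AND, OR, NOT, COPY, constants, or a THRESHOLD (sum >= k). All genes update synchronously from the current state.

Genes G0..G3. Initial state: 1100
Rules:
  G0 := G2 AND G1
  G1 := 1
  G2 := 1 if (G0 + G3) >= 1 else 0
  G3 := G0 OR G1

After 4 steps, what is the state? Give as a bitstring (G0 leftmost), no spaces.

Step 1: G0=G2&G1=0&1=0 G1=1(const) G2=(1+0>=1)=1 G3=G0|G1=1|1=1 -> 0111
Step 2: G0=G2&G1=1&1=1 G1=1(const) G2=(0+1>=1)=1 G3=G0|G1=0|1=1 -> 1111
Step 3: G0=G2&G1=1&1=1 G1=1(const) G2=(1+1>=1)=1 G3=G0|G1=1|1=1 -> 1111
Step 4: G0=G2&G1=1&1=1 G1=1(const) G2=(1+1>=1)=1 G3=G0|G1=1|1=1 -> 1111

1111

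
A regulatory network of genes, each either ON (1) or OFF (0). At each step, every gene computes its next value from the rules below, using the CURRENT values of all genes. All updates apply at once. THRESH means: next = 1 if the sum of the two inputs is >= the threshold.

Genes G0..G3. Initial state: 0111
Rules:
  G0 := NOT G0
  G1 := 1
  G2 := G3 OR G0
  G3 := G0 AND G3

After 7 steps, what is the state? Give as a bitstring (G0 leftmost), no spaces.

Step 1: G0=NOT G0=NOT 0=1 G1=1(const) G2=G3|G0=1|0=1 G3=G0&G3=0&1=0 -> 1110
Step 2: G0=NOT G0=NOT 1=0 G1=1(const) G2=G3|G0=0|1=1 G3=G0&G3=1&0=0 -> 0110
Step 3: G0=NOT G0=NOT 0=1 G1=1(const) G2=G3|G0=0|0=0 G3=G0&G3=0&0=0 -> 1100
Step 4: G0=NOT G0=NOT 1=0 G1=1(const) G2=G3|G0=0|1=1 G3=G0&G3=1&0=0 -> 0110
Step 5: G0=NOT G0=NOT 0=1 G1=1(const) G2=G3|G0=0|0=0 G3=G0&G3=0&0=0 -> 1100
Step 6: G0=NOT G0=NOT 1=0 G1=1(const) G2=G3|G0=0|1=1 G3=G0&G3=1&0=0 -> 0110
Step 7: G0=NOT G0=NOT 0=1 G1=1(const) G2=G3|G0=0|0=0 G3=G0&G3=0&0=0 -> 1100

1100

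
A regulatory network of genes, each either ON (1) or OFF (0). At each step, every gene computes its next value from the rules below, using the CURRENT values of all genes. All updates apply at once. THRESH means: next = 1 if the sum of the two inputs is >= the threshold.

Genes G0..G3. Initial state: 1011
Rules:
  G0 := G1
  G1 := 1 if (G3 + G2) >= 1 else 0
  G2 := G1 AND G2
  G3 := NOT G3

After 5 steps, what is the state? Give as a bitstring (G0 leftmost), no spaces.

Step 1: G0=G1=0 G1=(1+1>=1)=1 G2=G1&G2=0&1=0 G3=NOT G3=NOT 1=0 -> 0100
Step 2: G0=G1=1 G1=(0+0>=1)=0 G2=G1&G2=1&0=0 G3=NOT G3=NOT 0=1 -> 1001
Step 3: G0=G1=0 G1=(1+0>=1)=1 G2=G1&G2=0&0=0 G3=NOT G3=NOT 1=0 -> 0100
Step 4: G0=G1=1 G1=(0+0>=1)=0 G2=G1&G2=1&0=0 G3=NOT G3=NOT 0=1 -> 1001
Step 5: G0=G1=0 G1=(1+0>=1)=1 G2=G1&G2=0&0=0 G3=NOT G3=NOT 1=0 -> 0100

0100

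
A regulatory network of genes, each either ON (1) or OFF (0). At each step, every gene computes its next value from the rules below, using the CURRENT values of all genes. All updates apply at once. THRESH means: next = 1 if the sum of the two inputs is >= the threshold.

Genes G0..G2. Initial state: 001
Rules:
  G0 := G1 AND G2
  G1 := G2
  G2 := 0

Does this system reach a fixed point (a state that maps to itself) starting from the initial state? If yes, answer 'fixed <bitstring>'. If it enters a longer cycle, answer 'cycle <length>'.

Answer: fixed 000

Derivation:
Step 0: 001
Step 1: G0=G1&G2=0&1=0 G1=G2=1 G2=0(const) -> 010
Step 2: G0=G1&G2=1&0=0 G1=G2=0 G2=0(const) -> 000
Step 3: G0=G1&G2=0&0=0 G1=G2=0 G2=0(const) -> 000
Fixed point reached at step 2: 000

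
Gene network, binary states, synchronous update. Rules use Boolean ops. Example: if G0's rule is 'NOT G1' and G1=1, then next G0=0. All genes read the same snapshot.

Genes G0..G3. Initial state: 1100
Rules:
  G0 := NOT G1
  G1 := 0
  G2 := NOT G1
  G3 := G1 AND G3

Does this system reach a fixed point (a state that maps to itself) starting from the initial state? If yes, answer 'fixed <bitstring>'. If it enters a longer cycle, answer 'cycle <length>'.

Step 0: 1100
Step 1: G0=NOT G1=NOT 1=0 G1=0(const) G2=NOT G1=NOT 1=0 G3=G1&G3=1&0=0 -> 0000
Step 2: G0=NOT G1=NOT 0=1 G1=0(const) G2=NOT G1=NOT 0=1 G3=G1&G3=0&0=0 -> 1010
Step 3: G0=NOT G1=NOT 0=1 G1=0(const) G2=NOT G1=NOT 0=1 G3=G1&G3=0&0=0 -> 1010
Fixed point reached at step 2: 1010

Answer: fixed 1010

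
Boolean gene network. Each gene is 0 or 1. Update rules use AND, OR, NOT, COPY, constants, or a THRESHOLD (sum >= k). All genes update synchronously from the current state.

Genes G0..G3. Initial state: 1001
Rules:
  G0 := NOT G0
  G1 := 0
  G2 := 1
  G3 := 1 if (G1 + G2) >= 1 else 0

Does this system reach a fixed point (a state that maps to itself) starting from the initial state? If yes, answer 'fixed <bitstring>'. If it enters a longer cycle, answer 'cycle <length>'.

Step 0: 1001
Step 1: G0=NOT G0=NOT 1=0 G1=0(const) G2=1(const) G3=(0+0>=1)=0 -> 0010
Step 2: G0=NOT G0=NOT 0=1 G1=0(const) G2=1(const) G3=(0+1>=1)=1 -> 1011
Step 3: G0=NOT G0=NOT 1=0 G1=0(const) G2=1(const) G3=(0+1>=1)=1 -> 0011
Step 4: G0=NOT G0=NOT 0=1 G1=0(const) G2=1(const) G3=(0+1>=1)=1 -> 1011
Cycle of length 2 starting at step 2 -> no fixed point

Answer: cycle 2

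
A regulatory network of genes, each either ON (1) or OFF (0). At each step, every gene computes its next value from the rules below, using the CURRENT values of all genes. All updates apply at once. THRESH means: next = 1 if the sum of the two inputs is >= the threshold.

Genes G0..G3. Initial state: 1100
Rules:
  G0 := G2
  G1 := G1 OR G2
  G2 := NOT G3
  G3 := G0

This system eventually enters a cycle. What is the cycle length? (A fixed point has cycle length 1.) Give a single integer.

Step 0: 1100
Step 1: G0=G2=0 G1=G1|G2=1|0=1 G2=NOT G3=NOT 0=1 G3=G0=1 -> 0111
Step 2: G0=G2=1 G1=G1|G2=1|1=1 G2=NOT G3=NOT 1=0 G3=G0=0 -> 1100
State from step 2 equals state from step 0 -> cycle length 2

Answer: 2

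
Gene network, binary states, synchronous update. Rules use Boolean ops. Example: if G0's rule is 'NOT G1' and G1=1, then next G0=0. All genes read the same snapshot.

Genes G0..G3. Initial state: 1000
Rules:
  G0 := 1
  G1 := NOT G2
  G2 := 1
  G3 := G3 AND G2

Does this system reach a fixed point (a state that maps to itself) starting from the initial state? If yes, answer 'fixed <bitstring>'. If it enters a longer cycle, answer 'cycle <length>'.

Step 0: 1000
Step 1: G0=1(const) G1=NOT G2=NOT 0=1 G2=1(const) G3=G3&G2=0&0=0 -> 1110
Step 2: G0=1(const) G1=NOT G2=NOT 1=0 G2=1(const) G3=G3&G2=0&1=0 -> 1010
Step 3: G0=1(const) G1=NOT G2=NOT 1=0 G2=1(const) G3=G3&G2=0&1=0 -> 1010
Fixed point reached at step 2: 1010

Answer: fixed 1010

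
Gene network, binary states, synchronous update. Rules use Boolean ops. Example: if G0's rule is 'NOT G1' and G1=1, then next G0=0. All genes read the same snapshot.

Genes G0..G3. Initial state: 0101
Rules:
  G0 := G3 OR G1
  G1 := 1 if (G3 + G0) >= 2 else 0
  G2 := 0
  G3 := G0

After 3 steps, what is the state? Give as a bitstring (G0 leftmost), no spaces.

Step 1: G0=G3|G1=1|1=1 G1=(1+0>=2)=0 G2=0(const) G3=G0=0 -> 1000
Step 2: G0=G3|G1=0|0=0 G1=(0+1>=2)=0 G2=0(const) G3=G0=1 -> 0001
Step 3: G0=G3|G1=1|0=1 G1=(1+0>=2)=0 G2=0(const) G3=G0=0 -> 1000

1000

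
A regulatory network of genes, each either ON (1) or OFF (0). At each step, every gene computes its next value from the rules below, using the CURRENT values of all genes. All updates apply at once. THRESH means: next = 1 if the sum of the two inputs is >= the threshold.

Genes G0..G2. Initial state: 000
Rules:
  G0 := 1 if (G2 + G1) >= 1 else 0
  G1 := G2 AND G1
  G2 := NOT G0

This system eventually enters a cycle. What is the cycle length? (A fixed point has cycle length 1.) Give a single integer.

Step 0: 000
Step 1: G0=(0+0>=1)=0 G1=G2&G1=0&0=0 G2=NOT G0=NOT 0=1 -> 001
Step 2: G0=(1+0>=1)=1 G1=G2&G1=1&0=0 G2=NOT G0=NOT 0=1 -> 101
Step 3: G0=(1+0>=1)=1 G1=G2&G1=1&0=0 G2=NOT G0=NOT 1=0 -> 100
Step 4: G0=(0+0>=1)=0 G1=G2&G1=0&0=0 G2=NOT G0=NOT 1=0 -> 000
State from step 4 equals state from step 0 -> cycle length 4

Answer: 4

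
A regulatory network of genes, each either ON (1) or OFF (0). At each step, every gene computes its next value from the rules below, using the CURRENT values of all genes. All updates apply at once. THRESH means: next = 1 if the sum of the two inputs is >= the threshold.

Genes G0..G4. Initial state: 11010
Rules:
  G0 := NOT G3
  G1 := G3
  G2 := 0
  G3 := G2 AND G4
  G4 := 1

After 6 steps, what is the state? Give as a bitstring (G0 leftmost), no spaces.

Step 1: G0=NOT G3=NOT 1=0 G1=G3=1 G2=0(const) G3=G2&G4=0&0=0 G4=1(const) -> 01001
Step 2: G0=NOT G3=NOT 0=1 G1=G3=0 G2=0(const) G3=G2&G4=0&1=0 G4=1(const) -> 10001
Step 3: G0=NOT G3=NOT 0=1 G1=G3=0 G2=0(const) G3=G2&G4=0&1=0 G4=1(const) -> 10001
Step 4: G0=NOT G3=NOT 0=1 G1=G3=0 G2=0(const) G3=G2&G4=0&1=0 G4=1(const) -> 10001
Step 5: G0=NOT G3=NOT 0=1 G1=G3=0 G2=0(const) G3=G2&G4=0&1=0 G4=1(const) -> 10001
Step 6: G0=NOT G3=NOT 0=1 G1=G3=0 G2=0(const) G3=G2&G4=0&1=0 G4=1(const) -> 10001

10001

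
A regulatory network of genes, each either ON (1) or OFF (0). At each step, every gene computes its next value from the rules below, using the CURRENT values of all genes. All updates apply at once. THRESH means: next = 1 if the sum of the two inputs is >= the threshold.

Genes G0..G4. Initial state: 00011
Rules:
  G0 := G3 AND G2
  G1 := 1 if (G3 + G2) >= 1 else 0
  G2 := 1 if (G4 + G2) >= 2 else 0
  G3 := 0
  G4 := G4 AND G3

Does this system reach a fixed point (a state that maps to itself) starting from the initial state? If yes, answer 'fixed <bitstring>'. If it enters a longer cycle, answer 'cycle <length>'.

Answer: fixed 00000

Derivation:
Step 0: 00011
Step 1: G0=G3&G2=1&0=0 G1=(1+0>=1)=1 G2=(1+0>=2)=0 G3=0(const) G4=G4&G3=1&1=1 -> 01001
Step 2: G0=G3&G2=0&0=0 G1=(0+0>=1)=0 G2=(1+0>=2)=0 G3=0(const) G4=G4&G3=1&0=0 -> 00000
Step 3: G0=G3&G2=0&0=0 G1=(0+0>=1)=0 G2=(0+0>=2)=0 G3=0(const) G4=G4&G3=0&0=0 -> 00000
Fixed point reached at step 2: 00000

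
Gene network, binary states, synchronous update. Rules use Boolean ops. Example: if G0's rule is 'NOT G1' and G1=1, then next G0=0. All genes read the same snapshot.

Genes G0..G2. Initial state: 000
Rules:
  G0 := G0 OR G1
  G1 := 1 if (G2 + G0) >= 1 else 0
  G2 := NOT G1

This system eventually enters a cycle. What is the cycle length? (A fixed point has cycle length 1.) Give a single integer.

Step 0: 000
Step 1: G0=G0|G1=0|0=0 G1=(0+0>=1)=0 G2=NOT G1=NOT 0=1 -> 001
Step 2: G0=G0|G1=0|0=0 G1=(1+0>=1)=1 G2=NOT G1=NOT 0=1 -> 011
Step 3: G0=G0|G1=0|1=1 G1=(1+0>=1)=1 G2=NOT G1=NOT 1=0 -> 110
Step 4: G0=G0|G1=1|1=1 G1=(0+1>=1)=1 G2=NOT G1=NOT 1=0 -> 110
State from step 4 equals state from step 3 -> cycle length 1

Answer: 1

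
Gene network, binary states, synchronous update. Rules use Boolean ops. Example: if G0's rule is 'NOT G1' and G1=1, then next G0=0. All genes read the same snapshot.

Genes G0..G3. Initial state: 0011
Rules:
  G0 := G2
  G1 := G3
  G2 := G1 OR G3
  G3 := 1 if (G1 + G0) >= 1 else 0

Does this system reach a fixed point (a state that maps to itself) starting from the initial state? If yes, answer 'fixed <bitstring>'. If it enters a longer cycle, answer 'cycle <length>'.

Answer: fixed 1111

Derivation:
Step 0: 0011
Step 1: G0=G2=1 G1=G3=1 G2=G1|G3=0|1=1 G3=(0+0>=1)=0 -> 1110
Step 2: G0=G2=1 G1=G3=0 G2=G1|G3=1|0=1 G3=(1+1>=1)=1 -> 1011
Step 3: G0=G2=1 G1=G3=1 G2=G1|G3=0|1=1 G3=(0+1>=1)=1 -> 1111
Step 4: G0=G2=1 G1=G3=1 G2=G1|G3=1|1=1 G3=(1+1>=1)=1 -> 1111
Fixed point reached at step 3: 1111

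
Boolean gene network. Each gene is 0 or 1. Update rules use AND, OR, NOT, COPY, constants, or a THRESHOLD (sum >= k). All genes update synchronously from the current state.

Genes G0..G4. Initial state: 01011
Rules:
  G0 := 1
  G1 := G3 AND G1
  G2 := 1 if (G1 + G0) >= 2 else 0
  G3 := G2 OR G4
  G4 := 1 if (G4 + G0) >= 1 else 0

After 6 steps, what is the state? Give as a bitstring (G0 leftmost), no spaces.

Step 1: G0=1(const) G1=G3&G1=1&1=1 G2=(1+0>=2)=0 G3=G2|G4=0|1=1 G4=(1+0>=1)=1 -> 11011
Step 2: G0=1(const) G1=G3&G1=1&1=1 G2=(1+1>=2)=1 G3=G2|G4=0|1=1 G4=(1+1>=1)=1 -> 11111
Step 3: G0=1(const) G1=G3&G1=1&1=1 G2=(1+1>=2)=1 G3=G2|G4=1|1=1 G4=(1+1>=1)=1 -> 11111
Step 4: G0=1(const) G1=G3&G1=1&1=1 G2=(1+1>=2)=1 G3=G2|G4=1|1=1 G4=(1+1>=1)=1 -> 11111
Step 5: G0=1(const) G1=G3&G1=1&1=1 G2=(1+1>=2)=1 G3=G2|G4=1|1=1 G4=(1+1>=1)=1 -> 11111
Step 6: G0=1(const) G1=G3&G1=1&1=1 G2=(1+1>=2)=1 G3=G2|G4=1|1=1 G4=(1+1>=1)=1 -> 11111

11111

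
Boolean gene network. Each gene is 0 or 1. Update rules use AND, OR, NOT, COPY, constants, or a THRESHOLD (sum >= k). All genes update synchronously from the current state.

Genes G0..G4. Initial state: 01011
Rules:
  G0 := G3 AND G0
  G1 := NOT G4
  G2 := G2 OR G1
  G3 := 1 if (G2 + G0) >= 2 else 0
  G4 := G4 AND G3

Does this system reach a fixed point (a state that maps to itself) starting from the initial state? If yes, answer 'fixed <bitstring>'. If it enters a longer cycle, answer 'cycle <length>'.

Answer: fixed 01100

Derivation:
Step 0: 01011
Step 1: G0=G3&G0=1&0=0 G1=NOT G4=NOT 1=0 G2=G2|G1=0|1=1 G3=(0+0>=2)=0 G4=G4&G3=1&1=1 -> 00101
Step 2: G0=G3&G0=0&0=0 G1=NOT G4=NOT 1=0 G2=G2|G1=1|0=1 G3=(1+0>=2)=0 G4=G4&G3=1&0=0 -> 00100
Step 3: G0=G3&G0=0&0=0 G1=NOT G4=NOT 0=1 G2=G2|G1=1|0=1 G3=(1+0>=2)=0 G4=G4&G3=0&0=0 -> 01100
Step 4: G0=G3&G0=0&0=0 G1=NOT G4=NOT 0=1 G2=G2|G1=1|1=1 G3=(1+0>=2)=0 G4=G4&G3=0&0=0 -> 01100
Fixed point reached at step 3: 01100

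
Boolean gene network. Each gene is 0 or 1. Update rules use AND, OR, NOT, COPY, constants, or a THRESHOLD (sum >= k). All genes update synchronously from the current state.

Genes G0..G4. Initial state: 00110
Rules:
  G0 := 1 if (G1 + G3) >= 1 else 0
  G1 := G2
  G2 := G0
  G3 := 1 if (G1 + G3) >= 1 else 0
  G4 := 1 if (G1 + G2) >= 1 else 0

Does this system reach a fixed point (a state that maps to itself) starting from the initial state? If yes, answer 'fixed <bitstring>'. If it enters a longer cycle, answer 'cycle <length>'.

Step 0: 00110
Step 1: G0=(0+1>=1)=1 G1=G2=1 G2=G0=0 G3=(0+1>=1)=1 G4=(0+1>=1)=1 -> 11011
Step 2: G0=(1+1>=1)=1 G1=G2=0 G2=G0=1 G3=(1+1>=1)=1 G4=(1+0>=1)=1 -> 10111
Step 3: G0=(0+1>=1)=1 G1=G2=1 G2=G0=1 G3=(0+1>=1)=1 G4=(0+1>=1)=1 -> 11111
Step 4: G0=(1+1>=1)=1 G1=G2=1 G2=G0=1 G3=(1+1>=1)=1 G4=(1+1>=1)=1 -> 11111
Fixed point reached at step 3: 11111

Answer: fixed 11111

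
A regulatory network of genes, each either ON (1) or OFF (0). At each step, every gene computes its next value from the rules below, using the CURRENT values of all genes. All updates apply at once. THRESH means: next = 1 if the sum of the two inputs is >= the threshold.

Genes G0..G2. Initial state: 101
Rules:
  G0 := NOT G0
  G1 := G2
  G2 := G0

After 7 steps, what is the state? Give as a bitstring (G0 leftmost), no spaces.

Step 1: G0=NOT G0=NOT 1=0 G1=G2=1 G2=G0=1 -> 011
Step 2: G0=NOT G0=NOT 0=1 G1=G2=1 G2=G0=0 -> 110
Step 3: G0=NOT G0=NOT 1=0 G1=G2=0 G2=G0=1 -> 001
Step 4: G0=NOT G0=NOT 0=1 G1=G2=1 G2=G0=0 -> 110
Step 5: G0=NOT G0=NOT 1=0 G1=G2=0 G2=G0=1 -> 001
Step 6: G0=NOT G0=NOT 0=1 G1=G2=1 G2=G0=0 -> 110
Step 7: G0=NOT G0=NOT 1=0 G1=G2=0 G2=G0=1 -> 001

001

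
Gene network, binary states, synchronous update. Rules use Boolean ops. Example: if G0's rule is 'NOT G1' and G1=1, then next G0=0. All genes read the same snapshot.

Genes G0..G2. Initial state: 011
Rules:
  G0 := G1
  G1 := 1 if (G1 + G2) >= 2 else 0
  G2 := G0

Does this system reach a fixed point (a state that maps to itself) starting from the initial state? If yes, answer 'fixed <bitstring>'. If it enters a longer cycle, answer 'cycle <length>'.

Answer: fixed 000

Derivation:
Step 0: 011
Step 1: G0=G1=1 G1=(1+1>=2)=1 G2=G0=0 -> 110
Step 2: G0=G1=1 G1=(1+0>=2)=0 G2=G0=1 -> 101
Step 3: G0=G1=0 G1=(0+1>=2)=0 G2=G0=1 -> 001
Step 4: G0=G1=0 G1=(0+1>=2)=0 G2=G0=0 -> 000
Step 5: G0=G1=0 G1=(0+0>=2)=0 G2=G0=0 -> 000
Fixed point reached at step 4: 000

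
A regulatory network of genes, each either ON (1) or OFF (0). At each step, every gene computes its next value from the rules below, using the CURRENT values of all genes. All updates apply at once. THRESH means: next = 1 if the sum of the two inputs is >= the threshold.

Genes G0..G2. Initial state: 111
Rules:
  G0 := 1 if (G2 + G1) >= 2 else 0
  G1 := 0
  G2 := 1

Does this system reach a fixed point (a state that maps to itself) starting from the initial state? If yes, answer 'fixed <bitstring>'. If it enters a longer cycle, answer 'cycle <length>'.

Answer: fixed 001

Derivation:
Step 0: 111
Step 1: G0=(1+1>=2)=1 G1=0(const) G2=1(const) -> 101
Step 2: G0=(1+0>=2)=0 G1=0(const) G2=1(const) -> 001
Step 3: G0=(1+0>=2)=0 G1=0(const) G2=1(const) -> 001
Fixed point reached at step 2: 001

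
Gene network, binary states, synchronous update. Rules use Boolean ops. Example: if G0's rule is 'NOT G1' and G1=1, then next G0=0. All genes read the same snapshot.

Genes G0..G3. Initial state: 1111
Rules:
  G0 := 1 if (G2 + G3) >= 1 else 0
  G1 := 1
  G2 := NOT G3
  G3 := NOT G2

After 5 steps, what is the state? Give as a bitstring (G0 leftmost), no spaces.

Step 1: G0=(1+1>=1)=1 G1=1(const) G2=NOT G3=NOT 1=0 G3=NOT G2=NOT 1=0 -> 1100
Step 2: G0=(0+0>=1)=0 G1=1(const) G2=NOT G3=NOT 0=1 G3=NOT G2=NOT 0=1 -> 0111
Step 3: G0=(1+1>=1)=1 G1=1(const) G2=NOT G3=NOT 1=0 G3=NOT G2=NOT 1=0 -> 1100
Step 4: G0=(0+0>=1)=0 G1=1(const) G2=NOT G3=NOT 0=1 G3=NOT G2=NOT 0=1 -> 0111
Step 5: G0=(1+1>=1)=1 G1=1(const) G2=NOT G3=NOT 1=0 G3=NOT G2=NOT 1=0 -> 1100

1100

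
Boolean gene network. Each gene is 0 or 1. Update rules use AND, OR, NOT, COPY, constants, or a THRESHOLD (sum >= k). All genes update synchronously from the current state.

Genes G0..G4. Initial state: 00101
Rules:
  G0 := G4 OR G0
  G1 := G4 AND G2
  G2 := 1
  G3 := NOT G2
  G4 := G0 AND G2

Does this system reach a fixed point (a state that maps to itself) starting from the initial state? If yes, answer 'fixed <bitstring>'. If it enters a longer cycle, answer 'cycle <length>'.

Step 0: 00101
Step 1: G0=G4|G0=1|0=1 G1=G4&G2=1&1=1 G2=1(const) G3=NOT G2=NOT 1=0 G4=G0&G2=0&1=0 -> 11100
Step 2: G0=G4|G0=0|1=1 G1=G4&G2=0&1=0 G2=1(const) G3=NOT G2=NOT 1=0 G4=G0&G2=1&1=1 -> 10101
Step 3: G0=G4|G0=1|1=1 G1=G4&G2=1&1=1 G2=1(const) G3=NOT G2=NOT 1=0 G4=G0&G2=1&1=1 -> 11101
Step 4: G0=G4|G0=1|1=1 G1=G4&G2=1&1=1 G2=1(const) G3=NOT G2=NOT 1=0 G4=G0&G2=1&1=1 -> 11101
Fixed point reached at step 3: 11101

Answer: fixed 11101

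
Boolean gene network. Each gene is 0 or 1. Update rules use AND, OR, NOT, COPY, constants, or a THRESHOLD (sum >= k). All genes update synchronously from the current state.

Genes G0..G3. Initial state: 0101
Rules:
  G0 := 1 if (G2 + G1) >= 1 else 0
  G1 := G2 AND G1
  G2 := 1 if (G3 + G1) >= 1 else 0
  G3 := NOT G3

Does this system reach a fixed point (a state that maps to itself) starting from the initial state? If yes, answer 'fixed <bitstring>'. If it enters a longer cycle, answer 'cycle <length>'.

Step 0: 0101
Step 1: G0=(0+1>=1)=1 G1=G2&G1=0&1=0 G2=(1+1>=1)=1 G3=NOT G3=NOT 1=0 -> 1010
Step 2: G0=(1+0>=1)=1 G1=G2&G1=1&0=0 G2=(0+0>=1)=0 G3=NOT G3=NOT 0=1 -> 1001
Step 3: G0=(0+0>=1)=0 G1=G2&G1=0&0=0 G2=(1+0>=1)=1 G3=NOT G3=NOT 1=0 -> 0010
Step 4: G0=(1+0>=1)=1 G1=G2&G1=1&0=0 G2=(0+0>=1)=0 G3=NOT G3=NOT 0=1 -> 1001
Cycle of length 2 starting at step 2 -> no fixed point

Answer: cycle 2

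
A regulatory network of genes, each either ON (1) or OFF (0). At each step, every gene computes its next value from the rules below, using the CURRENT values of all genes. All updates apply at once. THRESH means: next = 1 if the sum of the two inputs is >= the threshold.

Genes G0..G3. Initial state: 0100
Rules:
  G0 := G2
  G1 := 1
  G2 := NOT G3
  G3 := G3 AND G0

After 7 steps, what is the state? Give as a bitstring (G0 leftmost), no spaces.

Step 1: G0=G2=0 G1=1(const) G2=NOT G3=NOT 0=1 G3=G3&G0=0&0=0 -> 0110
Step 2: G0=G2=1 G1=1(const) G2=NOT G3=NOT 0=1 G3=G3&G0=0&0=0 -> 1110
Step 3: G0=G2=1 G1=1(const) G2=NOT G3=NOT 0=1 G3=G3&G0=0&1=0 -> 1110
Step 4: G0=G2=1 G1=1(const) G2=NOT G3=NOT 0=1 G3=G3&G0=0&1=0 -> 1110
Step 5: G0=G2=1 G1=1(const) G2=NOT G3=NOT 0=1 G3=G3&G0=0&1=0 -> 1110
Step 6: G0=G2=1 G1=1(const) G2=NOT G3=NOT 0=1 G3=G3&G0=0&1=0 -> 1110
Step 7: G0=G2=1 G1=1(const) G2=NOT G3=NOT 0=1 G3=G3&G0=0&1=0 -> 1110

1110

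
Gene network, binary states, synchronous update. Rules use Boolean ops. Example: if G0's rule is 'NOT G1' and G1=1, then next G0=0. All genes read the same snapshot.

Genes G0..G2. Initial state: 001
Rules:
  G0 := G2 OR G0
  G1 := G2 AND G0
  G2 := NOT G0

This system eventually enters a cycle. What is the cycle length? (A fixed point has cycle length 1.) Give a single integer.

Step 0: 001
Step 1: G0=G2|G0=1|0=1 G1=G2&G0=1&0=0 G2=NOT G0=NOT 0=1 -> 101
Step 2: G0=G2|G0=1|1=1 G1=G2&G0=1&1=1 G2=NOT G0=NOT 1=0 -> 110
Step 3: G0=G2|G0=0|1=1 G1=G2&G0=0&1=0 G2=NOT G0=NOT 1=0 -> 100
Step 4: G0=G2|G0=0|1=1 G1=G2&G0=0&1=0 G2=NOT G0=NOT 1=0 -> 100
State from step 4 equals state from step 3 -> cycle length 1

Answer: 1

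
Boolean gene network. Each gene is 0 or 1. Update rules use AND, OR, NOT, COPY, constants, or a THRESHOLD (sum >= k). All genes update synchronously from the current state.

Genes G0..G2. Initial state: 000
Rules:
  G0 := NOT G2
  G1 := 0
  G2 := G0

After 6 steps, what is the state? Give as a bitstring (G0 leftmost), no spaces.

Step 1: G0=NOT G2=NOT 0=1 G1=0(const) G2=G0=0 -> 100
Step 2: G0=NOT G2=NOT 0=1 G1=0(const) G2=G0=1 -> 101
Step 3: G0=NOT G2=NOT 1=0 G1=0(const) G2=G0=1 -> 001
Step 4: G0=NOT G2=NOT 1=0 G1=0(const) G2=G0=0 -> 000
Step 5: G0=NOT G2=NOT 0=1 G1=0(const) G2=G0=0 -> 100
Step 6: G0=NOT G2=NOT 0=1 G1=0(const) G2=G0=1 -> 101

101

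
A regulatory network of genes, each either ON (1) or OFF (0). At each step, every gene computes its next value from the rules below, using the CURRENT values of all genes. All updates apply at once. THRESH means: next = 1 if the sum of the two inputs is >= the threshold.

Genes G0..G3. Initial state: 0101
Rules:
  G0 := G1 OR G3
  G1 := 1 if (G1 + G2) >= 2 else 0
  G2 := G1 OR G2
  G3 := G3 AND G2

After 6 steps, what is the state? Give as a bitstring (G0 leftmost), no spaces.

Step 1: G0=G1|G3=1|1=1 G1=(1+0>=2)=0 G2=G1|G2=1|0=1 G3=G3&G2=1&0=0 -> 1010
Step 2: G0=G1|G3=0|0=0 G1=(0+1>=2)=0 G2=G1|G2=0|1=1 G3=G3&G2=0&1=0 -> 0010
Step 3: G0=G1|G3=0|0=0 G1=(0+1>=2)=0 G2=G1|G2=0|1=1 G3=G3&G2=0&1=0 -> 0010
Step 4: G0=G1|G3=0|0=0 G1=(0+1>=2)=0 G2=G1|G2=0|1=1 G3=G3&G2=0&1=0 -> 0010
Step 5: G0=G1|G3=0|0=0 G1=(0+1>=2)=0 G2=G1|G2=0|1=1 G3=G3&G2=0&1=0 -> 0010
Step 6: G0=G1|G3=0|0=0 G1=(0+1>=2)=0 G2=G1|G2=0|1=1 G3=G3&G2=0&1=0 -> 0010

0010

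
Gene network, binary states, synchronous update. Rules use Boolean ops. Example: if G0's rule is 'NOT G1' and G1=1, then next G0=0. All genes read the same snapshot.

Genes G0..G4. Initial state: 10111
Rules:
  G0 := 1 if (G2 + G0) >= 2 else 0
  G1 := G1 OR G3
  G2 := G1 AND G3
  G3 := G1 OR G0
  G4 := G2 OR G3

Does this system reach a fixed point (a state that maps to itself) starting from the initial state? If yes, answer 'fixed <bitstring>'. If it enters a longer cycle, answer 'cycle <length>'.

Answer: fixed 01111

Derivation:
Step 0: 10111
Step 1: G0=(1+1>=2)=1 G1=G1|G3=0|1=1 G2=G1&G3=0&1=0 G3=G1|G0=0|1=1 G4=G2|G3=1|1=1 -> 11011
Step 2: G0=(0+1>=2)=0 G1=G1|G3=1|1=1 G2=G1&G3=1&1=1 G3=G1|G0=1|1=1 G4=G2|G3=0|1=1 -> 01111
Step 3: G0=(1+0>=2)=0 G1=G1|G3=1|1=1 G2=G1&G3=1&1=1 G3=G1|G0=1|0=1 G4=G2|G3=1|1=1 -> 01111
Fixed point reached at step 2: 01111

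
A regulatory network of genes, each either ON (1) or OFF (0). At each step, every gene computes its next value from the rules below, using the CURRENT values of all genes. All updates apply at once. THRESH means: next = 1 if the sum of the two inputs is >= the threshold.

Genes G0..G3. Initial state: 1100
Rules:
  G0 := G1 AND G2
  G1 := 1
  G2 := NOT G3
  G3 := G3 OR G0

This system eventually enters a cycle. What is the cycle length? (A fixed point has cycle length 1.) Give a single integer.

Answer: 1

Derivation:
Step 0: 1100
Step 1: G0=G1&G2=1&0=0 G1=1(const) G2=NOT G3=NOT 0=1 G3=G3|G0=0|1=1 -> 0111
Step 2: G0=G1&G2=1&1=1 G1=1(const) G2=NOT G3=NOT 1=0 G3=G3|G0=1|0=1 -> 1101
Step 3: G0=G1&G2=1&0=0 G1=1(const) G2=NOT G3=NOT 1=0 G3=G3|G0=1|1=1 -> 0101
Step 4: G0=G1&G2=1&0=0 G1=1(const) G2=NOT G3=NOT 1=0 G3=G3|G0=1|0=1 -> 0101
State from step 4 equals state from step 3 -> cycle length 1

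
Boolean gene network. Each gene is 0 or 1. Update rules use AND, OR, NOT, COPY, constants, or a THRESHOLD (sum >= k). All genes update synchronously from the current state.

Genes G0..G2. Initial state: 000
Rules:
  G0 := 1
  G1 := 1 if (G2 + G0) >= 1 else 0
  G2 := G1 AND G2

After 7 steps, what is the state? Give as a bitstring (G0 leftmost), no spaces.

Step 1: G0=1(const) G1=(0+0>=1)=0 G2=G1&G2=0&0=0 -> 100
Step 2: G0=1(const) G1=(0+1>=1)=1 G2=G1&G2=0&0=0 -> 110
Step 3: G0=1(const) G1=(0+1>=1)=1 G2=G1&G2=1&0=0 -> 110
Step 4: G0=1(const) G1=(0+1>=1)=1 G2=G1&G2=1&0=0 -> 110
Step 5: G0=1(const) G1=(0+1>=1)=1 G2=G1&G2=1&0=0 -> 110
Step 6: G0=1(const) G1=(0+1>=1)=1 G2=G1&G2=1&0=0 -> 110
Step 7: G0=1(const) G1=(0+1>=1)=1 G2=G1&G2=1&0=0 -> 110

110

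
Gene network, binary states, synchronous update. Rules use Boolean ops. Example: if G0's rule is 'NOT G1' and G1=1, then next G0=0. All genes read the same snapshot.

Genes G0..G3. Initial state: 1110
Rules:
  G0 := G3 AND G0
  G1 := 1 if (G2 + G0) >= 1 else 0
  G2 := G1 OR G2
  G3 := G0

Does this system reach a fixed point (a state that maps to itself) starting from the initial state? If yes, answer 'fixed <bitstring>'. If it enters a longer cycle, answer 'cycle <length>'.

Answer: fixed 0110

Derivation:
Step 0: 1110
Step 1: G0=G3&G0=0&1=0 G1=(1+1>=1)=1 G2=G1|G2=1|1=1 G3=G0=1 -> 0111
Step 2: G0=G3&G0=1&0=0 G1=(1+0>=1)=1 G2=G1|G2=1|1=1 G3=G0=0 -> 0110
Step 3: G0=G3&G0=0&0=0 G1=(1+0>=1)=1 G2=G1|G2=1|1=1 G3=G0=0 -> 0110
Fixed point reached at step 2: 0110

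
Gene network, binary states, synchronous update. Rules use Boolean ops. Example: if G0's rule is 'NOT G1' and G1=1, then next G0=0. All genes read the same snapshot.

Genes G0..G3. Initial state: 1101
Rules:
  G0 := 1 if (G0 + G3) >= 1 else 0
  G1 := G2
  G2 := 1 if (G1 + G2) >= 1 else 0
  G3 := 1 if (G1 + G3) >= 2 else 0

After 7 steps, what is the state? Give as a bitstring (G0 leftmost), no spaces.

Step 1: G0=(1+1>=1)=1 G1=G2=0 G2=(1+0>=1)=1 G3=(1+1>=2)=1 -> 1011
Step 2: G0=(1+1>=1)=1 G1=G2=1 G2=(0+1>=1)=1 G3=(0+1>=2)=0 -> 1110
Step 3: G0=(1+0>=1)=1 G1=G2=1 G2=(1+1>=1)=1 G3=(1+0>=2)=0 -> 1110
Step 4: G0=(1+0>=1)=1 G1=G2=1 G2=(1+1>=1)=1 G3=(1+0>=2)=0 -> 1110
Step 5: G0=(1+0>=1)=1 G1=G2=1 G2=(1+1>=1)=1 G3=(1+0>=2)=0 -> 1110
Step 6: G0=(1+0>=1)=1 G1=G2=1 G2=(1+1>=1)=1 G3=(1+0>=2)=0 -> 1110
Step 7: G0=(1+0>=1)=1 G1=G2=1 G2=(1+1>=1)=1 G3=(1+0>=2)=0 -> 1110

1110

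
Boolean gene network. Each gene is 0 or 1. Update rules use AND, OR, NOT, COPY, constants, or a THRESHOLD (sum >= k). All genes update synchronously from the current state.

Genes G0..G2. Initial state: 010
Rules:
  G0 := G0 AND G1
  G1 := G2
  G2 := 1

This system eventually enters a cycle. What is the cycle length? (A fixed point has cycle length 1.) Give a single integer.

Answer: 1

Derivation:
Step 0: 010
Step 1: G0=G0&G1=0&1=0 G1=G2=0 G2=1(const) -> 001
Step 2: G0=G0&G1=0&0=0 G1=G2=1 G2=1(const) -> 011
Step 3: G0=G0&G1=0&1=0 G1=G2=1 G2=1(const) -> 011
State from step 3 equals state from step 2 -> cycle length 1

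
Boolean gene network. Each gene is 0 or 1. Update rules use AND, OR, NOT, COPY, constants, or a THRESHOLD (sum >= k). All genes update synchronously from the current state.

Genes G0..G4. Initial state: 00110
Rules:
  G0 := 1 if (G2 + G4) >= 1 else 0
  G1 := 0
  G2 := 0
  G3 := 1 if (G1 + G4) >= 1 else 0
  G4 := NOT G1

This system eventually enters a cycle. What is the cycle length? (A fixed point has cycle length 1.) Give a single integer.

Step 0: 00110
Step 1: G0=(1+0>=1)=1 G1=0(const) G2=0(const) G3=(0+0>=1)=0 G4=NOT G1=NOT 0=1 -> 10001
Step 2: G0=(0+1>=1)=1 G1=0(const) G2=0(const) G3=(0+1>=1)=1 G4=NOT G1=NOT 0=1 -> 10011
Step 3: G0=(0+1>=1)=1 G1=0(const) G2=0(const) G3=(0+1>=1)=1 G4=NOT G1=NOT 0=1 -> 10011
State from step 3 equals state from step 2 -> cycle length 1

Answer: 1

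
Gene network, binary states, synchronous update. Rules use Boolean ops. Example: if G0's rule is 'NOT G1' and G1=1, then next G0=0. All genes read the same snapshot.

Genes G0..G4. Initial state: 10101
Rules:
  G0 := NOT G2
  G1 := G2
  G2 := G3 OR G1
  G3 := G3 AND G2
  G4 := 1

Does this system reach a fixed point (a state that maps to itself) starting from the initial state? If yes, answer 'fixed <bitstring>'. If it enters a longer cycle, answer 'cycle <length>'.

Step 0: 10101
Step 1: G0=NOT G2=NOT 1=0 G1=G2=1 G2=G3|G1=0|0=0 G3=G3&G2=0&1=0 G4=1(const) -> 01001
Step 2: G0=NOT G2=NOT 0=1 G1=G2=0 G2=G3|G1=0|1=1 G3=G3&G2=0&0=0 G4=1(const) -> 10101
Cycle of length 2 starting at step 0 -> no fixed point

Answer: cycle 2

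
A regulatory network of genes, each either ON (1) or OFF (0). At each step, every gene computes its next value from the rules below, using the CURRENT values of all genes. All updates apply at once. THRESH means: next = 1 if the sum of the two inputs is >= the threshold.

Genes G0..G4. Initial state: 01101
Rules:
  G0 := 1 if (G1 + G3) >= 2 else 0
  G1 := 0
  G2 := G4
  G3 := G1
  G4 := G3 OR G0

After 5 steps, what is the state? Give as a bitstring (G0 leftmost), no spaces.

Step 1: G0=(1+0>=2)=0 G1=0(const) G2=G4=1 G3=G1=1 G4=G3|G0=0|0=0 -> 00110
Step 2: G0=(0+1>=2)=0 G1=0(const) G2=G4=0 G3=G1=0 G4=G3|G0=1|0=1 -> 00001
Step 3: G0=(0+0>=2)=0 G1=0(const) G2=G4=1 G3=G1=0 G4=G3|G0=0|0=0 -> 00100
Step 4: G0=(0+0>=2)=0 G1=0(const) G2=G4=0 G3=G1=0 G4=G3|G0=0|0=0 -> 00000
Step 5: G0=(0+0>=2)=0 G1=0(const) G2=G4=0 G3=G1=0 G4=G3|G0=0|0=0 -> 00000

00000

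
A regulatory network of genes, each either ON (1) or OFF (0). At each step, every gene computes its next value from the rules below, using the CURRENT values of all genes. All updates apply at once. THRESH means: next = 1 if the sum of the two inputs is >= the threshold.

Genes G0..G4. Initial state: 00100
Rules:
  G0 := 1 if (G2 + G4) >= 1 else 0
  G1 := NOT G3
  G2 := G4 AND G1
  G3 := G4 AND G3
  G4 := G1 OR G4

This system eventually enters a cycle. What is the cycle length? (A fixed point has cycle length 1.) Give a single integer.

Step 0: 00100
Step 1: G0=(1+0>=1)=1 G1=NOT G3=NOT 0=1 G2=G4&G1=0&0=0 G3=G4&G3=0&0=0 G4=G1|G4=0|0=0 -> 11000
Step 2: G0=(0+0>=1)=0 G1=NOT G3=NOT 0=1 G2=G4&G1=0&1=0 G3=G4&G3=0&0=0 G4=G1|G4=1|0=1 -> 01001
Step 3: G0=(0+1>=1)=1 G1=NOT G3=NOT 0=1 G2=G4&G1=1&1=1 G3=G4&G3=1&0=0 G4=G1|G4=1|1=1 -> 11101
Step 4: G0=(1+1>=1)=1 G1=NOT G3=NOT 0=1 G2=G4&G1=1&1=1 G3=G4&G3=1&0=0 G4=G1|G4=1|1=1 -> 11101
State from step 4 equals state from step 3 -> cycle length 1

Answer: 1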